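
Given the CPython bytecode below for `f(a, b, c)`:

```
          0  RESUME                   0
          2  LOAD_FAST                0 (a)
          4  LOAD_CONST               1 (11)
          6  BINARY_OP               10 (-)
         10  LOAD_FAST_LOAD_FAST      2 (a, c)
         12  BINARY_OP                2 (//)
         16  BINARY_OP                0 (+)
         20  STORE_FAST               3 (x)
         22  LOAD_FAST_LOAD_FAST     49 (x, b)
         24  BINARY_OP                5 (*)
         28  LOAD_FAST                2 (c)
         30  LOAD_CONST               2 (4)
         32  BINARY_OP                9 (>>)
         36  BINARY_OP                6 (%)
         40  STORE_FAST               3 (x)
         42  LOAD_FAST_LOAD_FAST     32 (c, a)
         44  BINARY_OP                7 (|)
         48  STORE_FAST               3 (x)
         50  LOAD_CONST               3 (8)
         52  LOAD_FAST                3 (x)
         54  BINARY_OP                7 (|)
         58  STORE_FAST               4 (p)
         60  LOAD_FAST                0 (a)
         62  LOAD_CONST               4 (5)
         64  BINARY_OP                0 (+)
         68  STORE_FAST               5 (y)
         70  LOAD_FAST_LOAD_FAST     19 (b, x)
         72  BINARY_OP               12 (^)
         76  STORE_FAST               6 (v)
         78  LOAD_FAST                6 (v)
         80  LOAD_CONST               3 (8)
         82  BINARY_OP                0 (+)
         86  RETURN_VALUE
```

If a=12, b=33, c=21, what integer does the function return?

68

LOAD_FAST a → push 12. Stack: [12]
LOAD_CONST → push 11. Stack: [12, 11]
BINARY_OP - → 12 - 11 = 1. Stack: [1]
LOAD_FAST_LOAD_FAST a,c → push 12,21. Stack: [1, 12, 21]
BINARY_OP // → 12 // 21 = 0. Stack: [1, 0]
BINARY_OP + → 1 + 0 = 1. Stack: [1]
STORE_FAST x → x=1. Stack: []
LOAD_FAST_LOAD_FAST x,b → push 1,33. Stack: [1, 33]
BINARY_OP * → 1 * 33 = 33. Stack: [33]
LOAD_FAST c → push 21. Stack: [33, 21]
LOAD_CONST → push 4. Stack: [33, 21, 4]
BINARY_OP >> → 21 >> 4 = 1. Stack: [33, 1]
BINARY_OP % → 33 % 1 = 0. Stack: [0]
STORE_FAST x → x=0. Stack: []
LOAD_FAST_LOAD_FAST c,a → push 21,12. Stack: [21, 12]
BINARY_OP | → 21 | 12 = 29. Stack: [29]
STORE_FAST x → x=29. Stack: []
LOAD_CONST → push 8. Stack: [8]
LOAD_FAST x → push 29. Stack: [8, 29]
BINARY_OP | → 8 | 29 = 29. Stack: [29]
STORE_FAST p → p=29. Stack: []
LOAD_FAST a → push 12. Stack: [12]
LOAD_CONST → push 5. Stack: [12, 5]
BINARY_OP + → 12 + 5 = 17. Stack: [17]
STORE_FAST y → y=17. Stack: []
LOAD_FAST_LOAD_FAST b,x → push 33,29. Stack: [33, 29]
BINARY_OP ^ → 33 ^ 29 = 60. Stack: [60]
STORE_FAST v → v=60. Stack: []
LOAD_FAST v → push 60. Stack: [60]
LOAD_CONST → push 8. Stack: [60, 8]
BINARY_OP + → 60 + 8 = 68. Stack: [68]
RETURN_VALUE → return 68.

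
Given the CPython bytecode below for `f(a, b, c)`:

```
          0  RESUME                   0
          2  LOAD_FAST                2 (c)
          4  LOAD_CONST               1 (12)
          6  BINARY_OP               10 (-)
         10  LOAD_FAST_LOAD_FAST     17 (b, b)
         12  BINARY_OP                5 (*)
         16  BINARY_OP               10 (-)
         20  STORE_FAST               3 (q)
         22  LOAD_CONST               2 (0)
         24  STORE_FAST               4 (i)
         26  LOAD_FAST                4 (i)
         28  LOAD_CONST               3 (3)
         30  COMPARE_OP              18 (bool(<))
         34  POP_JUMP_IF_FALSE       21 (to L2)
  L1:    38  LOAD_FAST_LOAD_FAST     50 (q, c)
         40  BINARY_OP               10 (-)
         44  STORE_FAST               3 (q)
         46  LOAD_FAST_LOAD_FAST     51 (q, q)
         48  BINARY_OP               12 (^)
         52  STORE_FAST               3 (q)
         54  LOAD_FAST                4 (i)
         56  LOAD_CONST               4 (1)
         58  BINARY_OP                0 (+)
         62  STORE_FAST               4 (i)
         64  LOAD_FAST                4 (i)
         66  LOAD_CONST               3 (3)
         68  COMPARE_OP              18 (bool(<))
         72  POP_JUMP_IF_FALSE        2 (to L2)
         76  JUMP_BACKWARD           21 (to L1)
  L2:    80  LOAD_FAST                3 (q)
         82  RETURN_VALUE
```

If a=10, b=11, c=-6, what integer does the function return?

0

LOAD_FAST c → push -6. Stack: [-6]
LOAD_CONST → push 12. Stack: [-6, 12]
BINARY_OP - → -6 - 12 = -18. Stack: [-18]
LOAD_FAST_LOAD_FAST b,b → push 11,11. Stack: [-18, 11, 11]
BINARY_OP * → 11 * 11 = 121. Stack: [-18, 121]
BINARY_OP - → -18 - 121 = -139. Stack: [-139]
STORE_FAST q → q=-139. Stack: []
LOAD_CONST → push 0. Stack: [0]
STORE_FAST i → i=0. Stack: []
LOAD_FAST i → push 0. Stack: [0]
LOAD_CONST → push 3. Stack: [0, 3]
COMPARE_OP bool(<) → 0 vs 3 = True. Stack: [True]
POP_JUMP_IF_FALSE → pop True; no jump. Stack: []
LOAD_FAST_LOAD_FAST q,c → push -139,-6. Stack: [-139, -6]
BINARY_OP - → -139 - -6 = -133. Stack: [-133]
STORE_FAST q → q=-133. Stack: []
LOAD_FAST_LOAD_FAST q,q → push -133,-133. Stack: [-133, -133]
BINARY_OP ^ → -133 ^ -133 = 0. Stack: [0]
STORE_FAST q → q=0. Stack: []
LOAD_FAST i → push 0. Stack: [0]
LOAD_CONST → push 1. Stack: [0, 1]
BINARY_OP + → 0 + 1 = 1. Stack: [1]
STORE_FAST i → i=1. Stack: []
LOAD_FAST i → push 1. Stack: [1]
LOAD_CONST → push 3. Stack: [1, 3]
COMPARE_OP bool(<) → 1 vs 3 = True. Stack: [True]
POP_JUMP_IF_FALSE → pop True; no jump. Stack: []
LOAD_FAST_LOAD_FAST q,c → push 0,-6. Stack: [0, -6]
BINARY_OP - → 0 - -6 = 6. Stack: [6]
STORE_FAST q → q=6. Stack: []
LOAD_FAST_LOAD_FAST q,q → push 6,6. Stack: [6, 6]
BINARY_OP ^ → 6 ^ 6 = 0. Stack: [0]
STORE_FAST q → q=0. Stack: []
LOAD_FAST i → push 1. Stack: [1]
LOAD_CONST → push 1. Stack: [1, 1]
BINARY_OP + → 1 + 1 = 2. Stack: [2]
STORE_FAST i → i=2. Stack: []
LOAD_FAST i → push 2. Stack: [2]
LOAD_CONST → push 3. Stack: [2, 3]
COMPARE_OP bool(<) → 2 vs 3 = True. Stack: [True]
POP_JUMP_IF_FALSE → pop True; no jump. Stack: []
LOAD_FAST_LOAD_FAST q,c → push 0,-6. Stack: [0, -6]
BINARY_OP - → 0 - -6 = 6. Stack: [6]
STORE_FAST q → q=6. Stack: []
LOAD_FAST_LOAD_FAST q,q → push 6,6. Stack: [6, 6]
BINARY_OP ^ → 6 ^ 6 = 0. Stack: [0]
STORE_FAST q → q=0. Stack: []
LOAD_FAST i → push 2. Stack: [2]
LOAD_CONST → push 1. Stack: [2, 1]
BINARY_OP + → 2 + 1 = 3. Stack: [3]
STORE_FAST i → i=3. Stack: []
LOAD_FAST i → push 3. Stack: [3]
LOAD_CONST → push 3. Stack: [3, 3]
COMPARE_OP bool(<) → 3 vs 3 = False. Stack: [False]
POP_JUMP_IF_FALSE → pop False; jump. Stack: []
LOAD_FAST q → push 0. Stack: [0]
RETURN_VALUE → return 0.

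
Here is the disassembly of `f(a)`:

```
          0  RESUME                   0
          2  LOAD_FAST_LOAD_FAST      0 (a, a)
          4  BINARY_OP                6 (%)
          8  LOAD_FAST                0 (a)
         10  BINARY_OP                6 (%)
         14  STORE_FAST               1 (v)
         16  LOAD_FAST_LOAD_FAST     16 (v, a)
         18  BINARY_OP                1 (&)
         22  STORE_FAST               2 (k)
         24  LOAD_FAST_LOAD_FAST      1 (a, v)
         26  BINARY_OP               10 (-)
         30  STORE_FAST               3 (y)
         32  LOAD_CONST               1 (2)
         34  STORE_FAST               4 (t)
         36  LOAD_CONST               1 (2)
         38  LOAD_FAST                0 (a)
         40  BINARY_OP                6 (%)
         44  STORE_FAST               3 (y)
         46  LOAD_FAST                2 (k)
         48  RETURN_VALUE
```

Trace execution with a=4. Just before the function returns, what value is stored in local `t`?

LOAD_FAST_LOAD_FAST a,a → push 4,4. Stack: [4, 4]
BINARY_OP % → 4 % 4 = 0. Stack: [0]
LOAD_FAST a → push 4. Stack: [0, 4]
BINARY_OP % → 0 % 4 = 0. Stack: [0]
STORE_FAST v → v=0. Stack: []
LOAD_FAST_LOAD_FAST v,a → push 0,4. Stack: [0, 4]
BINARY_OP & → 0 & 4 = 0. Stack: [0]
STORE_FAST k → k=0. Stack: []
LOAD_FAST_LOAD_FAST a,v → push 4,0. Stack: [4, 0]
BINARY_OP - → 4 - 0 = 4. Stack: [4]
STORE_FAST y → y=4. Stack: []
LOAD_CONST → push 2. Stack: [2]
STORE_FAST t → t=2. Stack: []
LOAD_CONST → push 2. Stack: [2]
LOAD_FAST a → push 4. Stack: [2, 4]
BINARY_OP % → 2 % 4 = 2. Stack: [2]
STORE_FAST y → y=2. Stack: []
LOAD_FAST k → push 0. Stack: [0]
RETURN_VALUE → return 0.

2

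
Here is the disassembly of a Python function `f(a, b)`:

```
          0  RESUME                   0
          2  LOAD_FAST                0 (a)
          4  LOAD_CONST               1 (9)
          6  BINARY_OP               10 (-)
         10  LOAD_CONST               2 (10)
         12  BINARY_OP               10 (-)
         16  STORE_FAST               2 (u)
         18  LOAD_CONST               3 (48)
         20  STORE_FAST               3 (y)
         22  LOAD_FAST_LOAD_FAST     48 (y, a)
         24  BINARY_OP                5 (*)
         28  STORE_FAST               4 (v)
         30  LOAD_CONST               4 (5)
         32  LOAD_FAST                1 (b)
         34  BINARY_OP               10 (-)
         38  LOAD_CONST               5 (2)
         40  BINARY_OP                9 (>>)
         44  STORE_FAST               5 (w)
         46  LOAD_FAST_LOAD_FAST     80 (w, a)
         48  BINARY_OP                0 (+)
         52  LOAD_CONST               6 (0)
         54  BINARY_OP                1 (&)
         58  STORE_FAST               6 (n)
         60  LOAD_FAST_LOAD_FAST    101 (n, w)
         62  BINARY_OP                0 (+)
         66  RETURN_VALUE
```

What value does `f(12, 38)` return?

-9

LOAD_FAST a → push 12. Stack: [12]
LOAD_CONST → push 9. Stack: [12, 9]
BINARY_OP - → 12 - 9 = 3. Stack: [3]
LOAD_CONST → push 10. Stack: [3, 10]
BINARY_OP - → 3 - 10 = -7. Stack: [-7]
STORE_FAST u → u=-7. Stack: []
LOAD_CONST → push 48. Stack: [48]
STORE_FAST y → y=48. Stack: []
LOAD_FAST_LOAD_FAST y,a → push 48,12. Stack: [48, 12]
BINARY_OP * → 48 * 12 = 576. Stack: [576]
STORE_FAST v → v=576. Stack: []
LOAD_CONST → push 5. Stack: [5]
LOAD_FAST b → push 38. Stack: [5, 38]
BINARY_OP - → 5 - 38 = -33. Stack: [-33]
LOAD_CONST → push 2. Stack: [-33, 2]
BINARY_OP >> → -33 >> 2 = -9. Stack: [-9]
STORE_FAST w → w=-9. Stack: []
LOAD_FAST_LOAD_FAST w,a → push -9,12. Stack: [-9, 12]
BINARY_OP + → -9 + 12 = 3. Stack: [3]
LOAD_CONST → push 0. Stack: [3, 0]
BINARY_OP & → 3 & 0 = 0. Stack: [0]
STORE_FAST n → n=0. Stack: []
LOAD_FAST_LOAD_FAST n,w → push 0,-9. Stack: [0, -9]
BINARY_OP + → 0 + -9 = -9. Stack: [-9]
RETURN_VALUE → return -9.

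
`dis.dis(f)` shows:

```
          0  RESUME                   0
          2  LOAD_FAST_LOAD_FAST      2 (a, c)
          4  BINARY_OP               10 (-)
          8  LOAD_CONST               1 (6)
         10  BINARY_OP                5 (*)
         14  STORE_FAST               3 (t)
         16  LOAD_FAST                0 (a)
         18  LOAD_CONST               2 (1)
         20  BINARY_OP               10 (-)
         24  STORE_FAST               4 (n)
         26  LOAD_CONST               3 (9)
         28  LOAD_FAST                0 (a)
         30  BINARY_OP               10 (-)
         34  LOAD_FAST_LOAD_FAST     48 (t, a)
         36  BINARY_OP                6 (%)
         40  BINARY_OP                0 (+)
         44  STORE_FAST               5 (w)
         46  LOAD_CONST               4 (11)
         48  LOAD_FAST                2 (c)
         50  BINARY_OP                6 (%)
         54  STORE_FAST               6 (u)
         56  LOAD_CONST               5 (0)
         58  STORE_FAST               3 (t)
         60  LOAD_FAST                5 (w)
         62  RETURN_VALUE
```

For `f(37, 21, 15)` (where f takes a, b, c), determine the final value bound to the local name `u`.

LOAD_FAST_LOAD_FAST a,c → push 37,15. Stack: [37, 15]
BINARY_OP - → 37 - 15 = 22. Stack: [22]
LOAD_CONST → push 6. Stack: [22, 6]
BINARY_OP * → 22 * 6 = 132. Stack: [132]
STORE_FAST t → t=132. Stack: []
LOAD_FAST a → push 37. Stack: [37]
LOAD_CONST → push 1. Stack: [37, 1]
BINARY_OP - → 37 - 1 = 36. Stack: [36]
STORE_FAST n → n=36. Stack: []
LOAD_CONST → push 9. Stack: [9]
LOAD_FAST a → push 37. Stack: [9, 37]
BINARY_OP - → 9 - 37 = -28. Stack: [-28]
LOAD_FAST_LOAD_FAST t,a → push 132,37. Stack: [-28, 132, 37]
BINARY_OP % → 132 % 37 = 21. Stack: [-28, 21]
BINARY_OP + → -28 + 21 = -7. Stack: [-7]
STORE_FAST w → w=-7. Stack: []
LOAD_CONST → push 11. Stack: [11]
LOAD_FAST c → push 15. Stack: [11, 15]
BINARY_OP % → 11 % 15 = 11. Stack: [11]
STORE_FAST u → u=11. Stack: []
LOAD_CONST → push 0. Stack: [0]
STORE_FAST t → t=0. Stack: []
LOAD_FAST w → push -7. Stack: [-7]
RETURN_VALUE → return -7.

11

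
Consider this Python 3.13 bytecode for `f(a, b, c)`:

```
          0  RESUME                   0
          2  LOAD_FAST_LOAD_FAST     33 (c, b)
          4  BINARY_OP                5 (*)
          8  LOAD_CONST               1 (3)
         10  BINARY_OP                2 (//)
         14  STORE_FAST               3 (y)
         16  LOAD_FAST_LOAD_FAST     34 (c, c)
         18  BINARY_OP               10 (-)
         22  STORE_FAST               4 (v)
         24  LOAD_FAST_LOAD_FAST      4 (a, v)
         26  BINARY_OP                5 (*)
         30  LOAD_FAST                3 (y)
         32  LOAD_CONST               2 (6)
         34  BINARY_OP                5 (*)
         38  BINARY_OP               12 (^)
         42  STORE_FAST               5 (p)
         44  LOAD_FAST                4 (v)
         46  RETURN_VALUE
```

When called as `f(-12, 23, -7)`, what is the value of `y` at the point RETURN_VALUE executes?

LOAD_FAST_LOAD_FAST c,b → push -7,23. Stack: [-7, 23]
BINARY_OP * → -7 * 23 = -161. Stack: [-161]
LOAD_CONST → push 3. Stack: [-161, 3]
BINARY_OP // → -161 // 3 = -54. Stack: [-54]
STORE_FAST y → y=-54. Stack: []
LOAD_FAST_LOAD_FAST c,c → push -7,-7. Stack: [-7, -7]
BINARY_OP - → -7 - -7 = 0. Stack: [0]
STORE_FAST v → v=0. Stack: []
LOAD_FAST_LOAD_FAST a,v → push -12,0. Stack: [-12, 0]
BINARY_OP * → -12 * 0 = 0. Stack: [0]
LOAD_FAST y → push -54. Stack: [0, -54]
LOAD_CONST → push 6. Stack: [0, -54, 6]
BINARY_OP * → -54 * 6 = -324. Stack: [0, -324]
BINARY_OP ^ → 0 ^ -324 = -324. Stack: [-324]
STORE_FAST p → p=-324. Stack: []
LOAD_FAST v → push 0. Stack: [0]
RETURN_VALUE → return 0.

-54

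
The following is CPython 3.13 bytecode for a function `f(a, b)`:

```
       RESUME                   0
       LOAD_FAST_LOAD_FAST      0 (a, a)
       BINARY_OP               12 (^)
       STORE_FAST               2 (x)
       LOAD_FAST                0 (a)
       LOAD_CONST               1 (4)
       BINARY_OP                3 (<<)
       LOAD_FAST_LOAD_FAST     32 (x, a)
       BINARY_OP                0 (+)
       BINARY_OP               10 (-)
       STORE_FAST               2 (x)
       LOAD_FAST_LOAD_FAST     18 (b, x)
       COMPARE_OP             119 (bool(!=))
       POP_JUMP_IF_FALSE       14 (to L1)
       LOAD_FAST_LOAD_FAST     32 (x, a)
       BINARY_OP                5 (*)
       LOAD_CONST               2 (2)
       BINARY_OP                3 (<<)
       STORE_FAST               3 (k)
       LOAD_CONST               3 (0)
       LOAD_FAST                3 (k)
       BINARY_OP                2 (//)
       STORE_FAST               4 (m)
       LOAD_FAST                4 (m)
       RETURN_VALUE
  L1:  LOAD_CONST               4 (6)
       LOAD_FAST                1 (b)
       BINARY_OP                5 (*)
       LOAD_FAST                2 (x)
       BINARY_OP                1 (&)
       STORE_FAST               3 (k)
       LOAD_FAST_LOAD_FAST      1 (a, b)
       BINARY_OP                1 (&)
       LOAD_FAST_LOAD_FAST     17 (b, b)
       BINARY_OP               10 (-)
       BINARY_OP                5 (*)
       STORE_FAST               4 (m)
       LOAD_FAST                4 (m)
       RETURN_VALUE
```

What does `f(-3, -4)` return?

LOAD_FAST_LOAD_FAST a,a → push -3,-3. Stack: [-3, -3]
BINARY_OP ^ → -3 ^ -3 = 0. Stack: [0]
STORE_FAST x → x=0. Stack: []
LOAD_FAST a → push -3. Stack: [-3]
LOAD_CONST → push 4. Stack: [-3, 4]
BINARY_OP << → -3 << 4 = -48. Stack: [-48]
LOAD_FAST_LOAD_FAST x,a → push 0,-3. Stack: [-48, 0, -3]
BINARY_OP + → 0 + -3 = -3. Stack: [-48, -3]
BINARY_OP - → -48 - -3 = -45. Stack: [-45]
STORE_FAST x → x=-45. Stack: []
LOAD_FAST_LOAD_FAST b,x → push -4,-45. Stack: [-4, -45]
COMPARE_OP bool(!=) → -4 vs -45 = True. Stack: [True]
POP_JUMP_IF_FALSE → pop True; no jump. Stack: []
LOAD_FAST_LOAD_FAST x,a → push -45,-3. Stack: [-45, -3]
BINARY_OP * → -45 * -3 = 135. Stack: [135]
LOAD_CONST → push 2. Stack: [135, 2]
BINARY_OP << → 135 << 2 = 540. Stack: [540]
STORE_FAST k → k=540. Stack: []
LOAD_CONST → push 0. Stack: [0]
LOAD_FAST k → push 540. Stack: [0, 540]
BINARY_OP // → 0 // 540 = 0. Stack: [0]
STORE_FAST m → m=0. Stack: []
LOAD_FAST m → push 0. Stack: [0]
RETURN_VALUE → return 0.

0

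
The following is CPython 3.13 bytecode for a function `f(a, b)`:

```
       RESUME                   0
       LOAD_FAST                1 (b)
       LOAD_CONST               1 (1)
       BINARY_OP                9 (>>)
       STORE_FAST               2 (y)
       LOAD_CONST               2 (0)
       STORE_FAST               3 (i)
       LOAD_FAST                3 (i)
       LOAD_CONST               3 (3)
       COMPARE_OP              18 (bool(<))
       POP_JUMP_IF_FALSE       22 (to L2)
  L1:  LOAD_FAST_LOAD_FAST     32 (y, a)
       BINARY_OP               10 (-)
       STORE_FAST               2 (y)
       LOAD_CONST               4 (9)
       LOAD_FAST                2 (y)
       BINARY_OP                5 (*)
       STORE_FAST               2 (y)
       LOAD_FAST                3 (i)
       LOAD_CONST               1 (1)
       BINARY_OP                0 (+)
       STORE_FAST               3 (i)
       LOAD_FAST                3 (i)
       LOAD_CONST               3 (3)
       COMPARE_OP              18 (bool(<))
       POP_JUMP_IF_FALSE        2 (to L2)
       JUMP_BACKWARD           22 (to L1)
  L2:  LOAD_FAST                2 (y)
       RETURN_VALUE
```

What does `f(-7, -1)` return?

5004

LOAD_FAST b → push -1. Stack: [-1]
LOAD_CONST → push 1. Stack: [-1, 1]
BINARY_OP >> → -1 >> 1 = -1. Stack: [-1]
STORE_FAST y → y=-1. Stack: []
LOAD_CONST → push 0. Stack: [0]
STORE_FAST i → i=0. Stack: []
LOAD_FAST i → push 0. Stack: [0]
LOAD_CONST → push 3. Stack: [0, 3]
COMPARE_OP bool(<) → 0 vs 3 = True. Stack: [True]
POP_JUMP_IF_FALSE → pop True; no jump. Stack: []
LOAD_FAST_LOAD_FAST y,a → push -1,-7. Stack: [-1, -7]
BINARY_OP - → -1 - -7 = 6. Stack: [6]
STORE_FAST y → y=6. Stack: []
LOAD_CONST → push 9. Stack: [9]
LOAD_FAST y → push 6. Stack: [9, 6]
BINARY_OP * → 9 * 6 = 54. Stack: [54]
STORE_FAST y → y=54. Stack: []
LOAD_FAST i → push 0. Stack: [0]
LOAD_CONST → push 1. Stack: [0, 1]
BINARY_OP + → 0 + 1 = 1. Stack: [1]
STORE_FAST i → i=1. Stack: []
LOAD_FAST i → push 1. Stack: [1]
LOAD_CONST → push 3. Stack: [1, 3]
COMPARE_OP bool(<) → 1 vs 3 = True. Stack: [True]
POP_JUMP_IF_FALSE → pop True; no jump. Stack: []
LOAD_FAST_LOAD_FAST y,a → push 54,-7. Stack: [54, -7]
BINARY_OP - → 54 - -7 = 61. Stack: [61]
STORE_FAST y → y=61. Stack: []
LOAD_CONST → push 9. Stack: [9]
LOAD_FAST y → push 61. Stack: [9, 61]
BINARY_OP * → 9 * 61 = 549. Stack: [549]
STORE_FAST y → y=549. Stack: []
LOAD_FAST i → push 1. Stack: [1]
LOAD_CONST → push 1. Stack: [1, 1]
BINARY_OP + → 1 + 1 = 2. Stack: [2]
STORE_FAST i → i=2. Stack: []
LOAD_FAST i → push 2. Stack: [2]
LOAD_CONST → push 3. Stack: [2, 3]
COMPARE_OP bool(<) → 2 vs 3 = True. Stack: [True]
POP_JUMP_IF_FALSE → pop True; no jump. Stack: []
LOAD_FAST_LOAD_FAST y,a → push 549,-7. Stack: [549, -7]
BINARY_OP - → 549 - -7 = 556. Stack: [556]
STORE_FAST y → y=556. Stack: []
LOAD_CONST → push 9. Stack: [9]
LOAD_FAST y → push 556. Stack: [9, 556]
BINARY_OP * → 9 * 556 = 5004. Stack: [5004]
STORE_FAST y → y=5004. Stack: []
LOAD_FAST i → push 2. Stack: [2]
LOAD_CONST → push 1. Stack: [2, 1]
BINARY_OP + → 2 + 1 = 3. Stack: [3]
STORE_FAST i → i=3. Stack: []
LOAD_FAST i → push 3. Stack: [3]
LOAD_CONST → push 3. Stack: [3, 3]
COMPARE_OP bool(<) → 3 vs 3 = False. Stack: [False]
POP_JUMP_IF_FALSE → pop False; jump. Stack: []
LOAD_FAST y → push 5004. Stack: [5004]
RETURN_VALUE → return 5004.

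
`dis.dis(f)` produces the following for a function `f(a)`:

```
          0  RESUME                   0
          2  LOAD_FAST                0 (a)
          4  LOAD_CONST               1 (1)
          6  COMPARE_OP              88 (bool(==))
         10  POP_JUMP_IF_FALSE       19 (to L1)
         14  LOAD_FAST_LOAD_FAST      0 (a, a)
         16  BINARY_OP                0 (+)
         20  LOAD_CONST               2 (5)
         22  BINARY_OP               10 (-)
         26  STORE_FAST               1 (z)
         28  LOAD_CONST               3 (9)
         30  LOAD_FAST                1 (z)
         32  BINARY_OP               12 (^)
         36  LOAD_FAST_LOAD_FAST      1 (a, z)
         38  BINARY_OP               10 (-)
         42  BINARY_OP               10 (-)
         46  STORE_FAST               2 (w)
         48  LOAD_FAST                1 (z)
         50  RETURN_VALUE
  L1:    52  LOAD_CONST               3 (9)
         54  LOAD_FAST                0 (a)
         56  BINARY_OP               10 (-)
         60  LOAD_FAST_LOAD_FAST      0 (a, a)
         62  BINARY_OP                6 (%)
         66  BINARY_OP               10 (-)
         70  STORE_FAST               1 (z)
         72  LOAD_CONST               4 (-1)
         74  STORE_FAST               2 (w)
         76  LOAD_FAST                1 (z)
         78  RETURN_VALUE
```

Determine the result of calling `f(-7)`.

16

LOAD_FAST a → push -7. Stack: [-7]
LOAD_CONST → push 1. Stack: [-7, 1]
COMPARE_OP bool(==) → -7 vs 1 = False. Stack: [False]
POP_JUMP_IF_FALSE → pop False; jump. Stack: []
LOAD_CONST → push 9. Stack: [9]
LOAD_FAST a → push -7. Stack: [9, -7]
BINARY_OP - → 9 - -7 = 16. Stack: [16]
LOAD_FAST_LOAD_FAST a,a → push -7,-7. Stack: [16, -7, -7]
BINARY_OP % → -7 % -7 = 0. Stack: [16, 0]
BINARY_OP - → 16 - 0 = 16. Stack: [16]
STORE_FAST z → z=16. Stack: []
LOAD_CONST → push -1. Stack: [-1]
STORE_FAST w → w=-1. Stack: []
LOAD_FAST z → push 16. Stack: [16]
RETURN_VALUE → return 16.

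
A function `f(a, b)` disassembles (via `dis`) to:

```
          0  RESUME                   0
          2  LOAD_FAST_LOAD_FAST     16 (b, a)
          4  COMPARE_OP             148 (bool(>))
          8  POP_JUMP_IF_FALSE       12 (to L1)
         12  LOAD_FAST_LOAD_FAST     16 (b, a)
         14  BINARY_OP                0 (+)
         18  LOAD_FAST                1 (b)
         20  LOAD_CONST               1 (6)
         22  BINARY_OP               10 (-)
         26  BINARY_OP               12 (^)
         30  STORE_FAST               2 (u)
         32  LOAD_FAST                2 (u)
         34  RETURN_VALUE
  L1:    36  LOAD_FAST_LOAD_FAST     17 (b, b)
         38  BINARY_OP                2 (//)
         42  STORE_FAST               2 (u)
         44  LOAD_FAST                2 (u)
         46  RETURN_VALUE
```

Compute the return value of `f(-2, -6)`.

1

LOAD_FAST_LOAD_FAST b,a → push -6,-2. Stack: [-6, -2]
COMPARE_OP bool(>) → -6 vs -2 = False. Stack: [False]
POP_JUMP_IF_FALSE → pop False; jump. Stack: []
LOAD_FAST_LOAD_FAST b,b → push -6,-6. Stack: [-6, -6]
BINARY_OP // → -6 // -6 = 1. Stack: [1]
STORE_FAST u → u=1. Stack: []
LOAD_FAST u → push 1. Stack: [1]
RETURN_VALUE → return 1.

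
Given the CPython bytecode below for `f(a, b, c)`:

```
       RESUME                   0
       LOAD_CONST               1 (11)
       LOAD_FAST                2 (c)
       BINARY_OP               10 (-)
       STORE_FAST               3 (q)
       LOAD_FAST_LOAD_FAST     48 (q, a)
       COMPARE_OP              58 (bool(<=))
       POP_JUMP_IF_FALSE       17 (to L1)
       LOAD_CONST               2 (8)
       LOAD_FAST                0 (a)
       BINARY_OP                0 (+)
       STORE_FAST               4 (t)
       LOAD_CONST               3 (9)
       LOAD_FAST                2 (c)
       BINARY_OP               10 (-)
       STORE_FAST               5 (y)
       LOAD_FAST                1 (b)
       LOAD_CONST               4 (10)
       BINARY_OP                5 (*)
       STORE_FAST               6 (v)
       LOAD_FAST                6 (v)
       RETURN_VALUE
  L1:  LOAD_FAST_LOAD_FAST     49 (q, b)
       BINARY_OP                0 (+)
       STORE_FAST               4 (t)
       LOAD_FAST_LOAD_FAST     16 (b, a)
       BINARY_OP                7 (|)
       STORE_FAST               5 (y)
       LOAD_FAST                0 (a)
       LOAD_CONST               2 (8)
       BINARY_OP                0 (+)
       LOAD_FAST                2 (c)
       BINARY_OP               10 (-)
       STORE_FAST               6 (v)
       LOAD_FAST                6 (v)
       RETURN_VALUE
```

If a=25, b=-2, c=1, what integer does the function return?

-20

LOAD_CONST → push 11. Stack: [11]
LOAD_FAST c → push 1. Stack: [11, 1]
BINARY_OP - → 11 - 1 = 10. Stack: [10]
STORE_FAST q → q=10. Stack: []
LOAD_FAST_LOAD_FAST q,a → push 10,25. Stack: [10, 25]
COMPARE_OP bool(<=) → 10 vs 25 = True. Stack: [True]
POP_JUMP_IF_FALSE → pop True; no jump. Stack: []
LOAD_CONST → push 8. Stack: [8]
LOAD_FAST a → push 25. Stack: [8, 25]
BINARY_OP + → 8 + 25 = 33. Stack: [33]
STORE_FAST t → t=33. Stack: []
LOAD_CONST → push 9. Stack: [9]
LOAD_FAST c → push 1. Stack: [9, 1]
BINARY_OP - → 9 - 1 = 8. Stack: [8]
STORE_FAST y → y=8. Stack: []
LOAD_FAST b → push -2. Stack: [-2]
LOAD_CONST → push 10. Stack: [-2, 10]
BINARY_OP * → -2 * 10 = -20. Stack: [-20]
STORE_FAST v → v=-20. Stack: []
LOAD_FAST v → push -20. Stack: [-20]
RETURN_VALUE → return -20.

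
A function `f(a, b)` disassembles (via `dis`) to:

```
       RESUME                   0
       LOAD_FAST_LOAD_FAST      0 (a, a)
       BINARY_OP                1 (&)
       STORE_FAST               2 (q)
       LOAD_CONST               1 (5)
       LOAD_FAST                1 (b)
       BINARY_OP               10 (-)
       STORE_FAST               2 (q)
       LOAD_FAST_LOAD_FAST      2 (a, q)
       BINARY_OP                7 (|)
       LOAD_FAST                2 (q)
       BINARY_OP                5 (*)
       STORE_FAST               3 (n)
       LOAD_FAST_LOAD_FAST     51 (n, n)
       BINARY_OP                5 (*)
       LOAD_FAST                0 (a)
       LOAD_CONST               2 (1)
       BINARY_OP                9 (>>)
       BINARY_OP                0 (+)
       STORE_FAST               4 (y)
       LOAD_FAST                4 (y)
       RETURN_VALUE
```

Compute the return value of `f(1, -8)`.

LOAD_FAST_LOAD_FAST a,a → push 1,1. Stack: [1, 1]
BINARY_OP & → 1 & 1 = 1. Stack: [1]
STORE_FAST q → q=1. Stack: []
LOAD_CONST → push 5. Stack: [5]
LOAD_FAST b → push -8. Stack: [5, -8]
BINARY_OP - → 5 - -8 = 13. Stack: [13]
STORE_FAST q → q=13. Stack: []
LOAD_FAST_LOAD_FAST a,q → push 1,13. Stack: [1, 13]
BINARY_OP | → 1 | 13 = 13. Stack: [13]
LOAD_FAST q → push 13. Stack: [13, 13]
BINARY_OP * → 13 * 13 = 169. Stack: [169]
STORE_FAST n → n=169. Stack: []
LOAD_FAST_LOAD_FAST n,n → push 169,169. Stack: [169, 169]
BINARY_OP * → 169 * 169 = 28561. Stack: [28561]
LOAD_FAST a → push 1. Stack: [28561, 1]
LOAD_CONST → push 1. Stack: [28561, 1, 1]
BINARY_OP >> → 1 >> 1 = 0. Stack: [28561, 0]
BINARY_OP + → 28561 + 0 = 28561. Stack: [28561]
STORE_FAST y → y=28561. Stack: []
LOAD_FAST y → push 28561. Stack: [28561]
RETURN_VALUE → return 28561.

28561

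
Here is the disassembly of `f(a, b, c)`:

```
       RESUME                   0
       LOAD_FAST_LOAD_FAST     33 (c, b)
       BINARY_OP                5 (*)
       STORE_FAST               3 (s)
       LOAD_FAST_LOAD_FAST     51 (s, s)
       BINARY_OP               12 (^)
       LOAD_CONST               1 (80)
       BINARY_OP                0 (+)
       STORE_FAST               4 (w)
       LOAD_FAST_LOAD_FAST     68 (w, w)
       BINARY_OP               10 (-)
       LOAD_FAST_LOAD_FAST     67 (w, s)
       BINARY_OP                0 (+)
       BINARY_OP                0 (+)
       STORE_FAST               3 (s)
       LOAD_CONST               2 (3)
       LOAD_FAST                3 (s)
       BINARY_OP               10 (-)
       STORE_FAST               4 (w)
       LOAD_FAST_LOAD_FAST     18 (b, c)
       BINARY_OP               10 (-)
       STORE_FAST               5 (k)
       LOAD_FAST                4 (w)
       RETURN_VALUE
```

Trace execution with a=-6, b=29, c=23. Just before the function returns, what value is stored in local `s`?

LOAD_FAST_LOAD_FAST c,b → push 23,29. Stack: [23, 29]
BINARY_OP * → 23 * 29 = 667. Stack: [667]
STORE_FAST s → s=667. Stack: []
LOAD_FAST_LOAD_FAST s,s → push 667,667. Stack: [667, 667]
BINARY_OP ^ → 667 ^ 667 = 0. Stack: [0]
LOAD_CONST → push 80. Stack: [0, 80]
BINARY_OP + → 0 + 80 = 80. Stack: [80]
STORE_FAST w → w=80. Stack: []
LOAD_FAST_LOAD_FAST w,w → push 80,80. Stack: [80, 80]
BINARY_OP - → 80 - 80 = 0. Stack: [0]
LOAD_FAST_LOAD_FAST w,s → push 80,667. Stack: [0, 80, 667]
BINARY_OP + → 80 + 667 = 747. Stack: [0, 747]
BINARY_OP + → 0 + 747 = 747. Stack: [747]
STORE_FAST s → s=747. Stack: []
LOAD_CONST → push 3. Stack: [3]
LOAD_FAST s → push 747. Stack: [3, 747]
BINARY_OP - → 3 - 747 = -744. Stack: [-744]
STORE_FAST w → w=-744. Stack: []
LOAD_FAST_LOAD_FAST b,c → push 29,23. Stack: [29, 23]
BINARY_OP - → 29 - 23 = 6. Stack: [6]
STORE_FAST k → k=6. Stack: []
LOAD_FAST w → push -744. Stack: [-744]
RETURN_VALUE → return -744.

747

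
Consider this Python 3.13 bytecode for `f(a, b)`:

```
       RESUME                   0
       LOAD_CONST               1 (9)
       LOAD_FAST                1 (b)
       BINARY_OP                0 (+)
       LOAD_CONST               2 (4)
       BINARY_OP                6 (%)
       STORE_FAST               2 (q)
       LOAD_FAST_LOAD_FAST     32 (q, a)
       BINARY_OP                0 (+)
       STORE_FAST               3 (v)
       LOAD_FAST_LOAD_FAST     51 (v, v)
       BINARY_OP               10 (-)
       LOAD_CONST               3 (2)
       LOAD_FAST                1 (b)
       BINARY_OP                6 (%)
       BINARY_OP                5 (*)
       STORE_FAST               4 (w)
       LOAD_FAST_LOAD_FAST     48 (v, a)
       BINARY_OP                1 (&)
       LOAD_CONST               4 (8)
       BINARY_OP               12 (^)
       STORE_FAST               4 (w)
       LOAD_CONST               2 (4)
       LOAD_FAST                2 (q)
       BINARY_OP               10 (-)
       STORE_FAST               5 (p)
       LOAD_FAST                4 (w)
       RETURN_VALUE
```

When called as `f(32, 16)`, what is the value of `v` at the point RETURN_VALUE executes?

LOAD_CONST → push 9. Stack: [9]
LOAD_FAST b → push 16. Stack: [9, 16]
BINARY_OP + → 9 + 16 = 25. Stack: [25]
LOAD_CONST → push 4. Stack: [25, 4]
BINARY_OP % → 25 % 4 = 1. Stack: [1]
STORE_FAST q → q=1. Stack: []
LOAD_FAST_LOAD_FAST q,a → push 1,32. Stack: [1, 32]
BINARY_OP + → 1 + 32 = 33. Stack: [33]
STORE_FAST v → v=33. Stack: []
LOAD_FAST_LOAD_FAST v,v → push 33,33. Stack: [33, 33]
BINARY_OP - → 33 - 33 = 0. Stack: [0]
LOAD_CONST → push 2. Stack: [0, 2]
LOAD_FAST b → push 16. Stack: [0, 2, 16]
BINARY_OP % → 2 % 16 = 2. Stack: [0, 2]
BINARY_OP * → 0 * 2 = 0. Stack: [0]
STORE_FAST w → w=0. Stack: []
LOAD_FAST_LOAD_FAST v,a → push 33,32. Stack: [33, 32]
BINARY_OP & → 33 & 32 = 32. Stack: [32]
LOAD_CONST → push 8. Stack: [32, 8]
BINARY_OP ^ → 32 ^ 8 = 40. Stack: [40]
STORE_FAST w → w=40. Stack: []
LOAD_CONST → push 4. Stack: [4]
LOAD_FAST q → push 1. Stack: [4, 1]
BINARY_OP - → 4 - 1 = 3. Stack: [3]
STORE_FAST p → p=3. Stack: []
LOAD_FAST w → push 40. Stack: [40]
RETURN_VALUE → return 40.

33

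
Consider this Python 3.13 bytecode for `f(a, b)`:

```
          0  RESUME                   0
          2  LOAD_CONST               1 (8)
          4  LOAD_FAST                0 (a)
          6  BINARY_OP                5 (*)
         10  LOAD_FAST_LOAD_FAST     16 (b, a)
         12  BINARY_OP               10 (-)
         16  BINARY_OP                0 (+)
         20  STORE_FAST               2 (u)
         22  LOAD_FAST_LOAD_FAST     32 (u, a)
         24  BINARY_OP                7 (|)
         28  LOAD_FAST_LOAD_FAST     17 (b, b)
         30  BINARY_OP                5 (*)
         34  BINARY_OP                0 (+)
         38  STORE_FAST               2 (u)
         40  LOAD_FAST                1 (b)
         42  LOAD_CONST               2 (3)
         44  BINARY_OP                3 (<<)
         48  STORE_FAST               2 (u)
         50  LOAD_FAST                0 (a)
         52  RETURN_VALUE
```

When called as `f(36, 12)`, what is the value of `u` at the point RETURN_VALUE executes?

96

LOAD_CONST → push 8. Stack: [8]
LOAD_FAST a → push 36. Stack: [8, 36]
BINARY_OP * → 8 * 36 = 288. Stack: [288]
LOAD_FAST_LOAD_FAST b,a → push 12,36. Stack: [288, 12, 36]
BINARY_OP - → 12 - 36 = -24. Stack: [288, -24]
BINARY_OP + → 288 + -24 = 264. Stack: [264]
STORE_FAST u → u=264. Stack: []
LOAD_FAST_LOAD_FAST u,a → push 264,36. Stack: [264, 36]
BINARY_OP | → 264 | 36 = 300. Stack: [300]
LOAD_FAST_LOAD_FAST b,b → push 12,12. Stack: [300, 12, 12]
BINARY_OP * → 12 * 12 = 144. Stack: [300, 144]
BINARY_OP + → 300 + 144 = 444. Stack: [444]
STORE_FAST u → u=444. Stack: []
LOAD_FAST b → push 12. Stack: [12]
LOAD_CONST → push 3. Stack: [12, 3]
BINARY_OP << → 12 << 3 = 96. Stack: [96]
STORE_FAST u → u=96. Stack: []
LOAD_FAST a → push 36. Stack: [36]
RETURN_VALUE → return 36.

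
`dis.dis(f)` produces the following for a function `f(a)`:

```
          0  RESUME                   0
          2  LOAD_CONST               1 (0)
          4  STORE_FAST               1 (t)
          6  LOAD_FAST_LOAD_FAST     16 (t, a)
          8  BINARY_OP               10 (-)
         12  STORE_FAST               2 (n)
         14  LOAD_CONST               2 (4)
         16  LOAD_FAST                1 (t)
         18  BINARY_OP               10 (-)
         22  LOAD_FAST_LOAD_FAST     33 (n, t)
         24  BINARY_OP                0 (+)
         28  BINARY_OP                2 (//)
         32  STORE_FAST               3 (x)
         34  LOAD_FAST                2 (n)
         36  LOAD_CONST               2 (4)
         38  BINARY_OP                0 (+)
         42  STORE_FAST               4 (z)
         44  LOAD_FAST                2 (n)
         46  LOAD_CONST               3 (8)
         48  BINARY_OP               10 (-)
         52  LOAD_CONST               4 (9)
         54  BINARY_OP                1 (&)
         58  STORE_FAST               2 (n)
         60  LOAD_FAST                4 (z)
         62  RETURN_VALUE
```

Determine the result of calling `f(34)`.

LOAD_CONST → push 0. Stack: [0]
STORE_FAST t → t=0. Stack: []
LOAD_FAST_LOAD_FAST t,a → push 0,34. Stack: [0, 34]
BINARY_OP - → 0 - 34 = -34. Stack: [-34]
STORE_FAST n → n=-34. Stack: []
LOAD_CONST → push 4. Stack: [4]
LOAD_FAST t → push 0. Stack: [4, 0]
BINARY_OP - → 4 - 0 = 4. Stack: [4]
LOAD_FAST_LOAD_FAST n,t → push -34,0. Stack: [4, -34, 0]
BINARY_OP + → -34 + 0 = -34. Stack: [4, -34]
BINARY_OP // → 4 // -34 = -1. Stack: [-1]
STORE_FAST x → x=-1. Stack: []
LOAD_FAST n → push -34. Stack: [-34]
LOAD_CONST → push 4. Stack: [-34, 4]
BINARY_OP + → -34 + 4 = -30. Stack: [-30]
STORE_FAST z → z=-30. Stack: []
LOAD_FAST n → push -34. Stack: [-34]
LOAD_CONST → push 8. Stack: [-34, 8]
BINARY_OP - → -34 - 8 = -42. Stack: [-42]
LOAD_CONST → push 9. Stack: [-42, 9]
BINARY_OP & → -42 & 9 = 0. Stack: [0]
STORE_FAST n → n=0. Stack: []
LOAD_FAST z → push -30. Stack: [-30]
RETURN_VALUE → return -30.

-30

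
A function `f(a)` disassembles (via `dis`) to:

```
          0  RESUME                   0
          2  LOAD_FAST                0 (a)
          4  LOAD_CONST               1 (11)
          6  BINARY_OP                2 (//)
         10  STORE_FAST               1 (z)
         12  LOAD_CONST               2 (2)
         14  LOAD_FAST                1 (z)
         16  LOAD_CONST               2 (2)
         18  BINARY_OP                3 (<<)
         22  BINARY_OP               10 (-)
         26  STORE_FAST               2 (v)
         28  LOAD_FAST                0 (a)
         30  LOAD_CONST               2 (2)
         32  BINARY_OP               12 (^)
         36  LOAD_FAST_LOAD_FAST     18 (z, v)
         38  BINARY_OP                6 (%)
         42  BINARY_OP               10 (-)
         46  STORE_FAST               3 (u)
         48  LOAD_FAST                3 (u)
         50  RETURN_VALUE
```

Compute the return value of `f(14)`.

13

LOAD_FAST a → push 14. Stack: [14]
LOAD_CONST → push 11. Stack: [14, 11]
BINARY_OP // → 14 // 11 = 1. Stack: [1]
STORE_FAST z → z=1. Stack: []
LOAD_CONST → push 2. Stack: [2]
LOAD_FAST z → push 1. Stack: [2, 1]
LOAD_CONST → push 2. Stack: [2, 1, 2]
BINARY_OP << → 1 << 2 = 4. Stack: [2, 4]
BINARY_OP - → 2 - 4 = -2. Stack: [-2]
STORE_FAST v → v=-2. Stack: []
LOAD_FAST a → push 14. Stack: [14]
LOAD_CONST → push 2. Stack: [14, 2]
BINARY_OP ^ → 14 ^ 2 = 12. Stack: [12]
LOAD_FAST_LOAD_FAST z,v → push 1,-2. Stack: [12, 1, -2]
BINARY_OP % → 1 % -2 = -1. Stack: [12, -1]
BINARY_OP - → 12 - -1 = 13. Stack: [13]
STORE_FAST u → u=13. Stack: []
LOAD_FAST u → push 13. Stack: [13]
RETURN_VALUE → return 13.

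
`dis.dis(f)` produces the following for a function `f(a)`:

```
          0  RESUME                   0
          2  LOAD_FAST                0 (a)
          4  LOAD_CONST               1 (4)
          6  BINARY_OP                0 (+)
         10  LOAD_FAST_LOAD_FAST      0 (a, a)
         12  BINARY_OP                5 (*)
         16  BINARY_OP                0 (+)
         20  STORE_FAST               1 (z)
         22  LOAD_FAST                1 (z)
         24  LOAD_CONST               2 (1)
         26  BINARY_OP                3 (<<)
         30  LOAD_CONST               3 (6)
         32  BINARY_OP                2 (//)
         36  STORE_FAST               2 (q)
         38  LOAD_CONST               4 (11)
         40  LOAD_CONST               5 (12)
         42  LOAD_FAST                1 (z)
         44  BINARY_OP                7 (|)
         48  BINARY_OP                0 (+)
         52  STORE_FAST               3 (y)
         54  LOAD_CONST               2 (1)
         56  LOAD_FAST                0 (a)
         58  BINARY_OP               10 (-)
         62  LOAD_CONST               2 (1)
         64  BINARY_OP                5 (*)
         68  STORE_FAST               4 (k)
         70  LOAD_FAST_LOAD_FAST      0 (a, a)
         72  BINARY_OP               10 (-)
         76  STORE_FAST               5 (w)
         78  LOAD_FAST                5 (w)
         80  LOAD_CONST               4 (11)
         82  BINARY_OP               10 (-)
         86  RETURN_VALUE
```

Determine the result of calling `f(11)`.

-11

LOAD_FAST a → push 11. Stack: [11]
LOAD_CONST → push 4. Stack: [11, 4]
BINARY_OP + → 11 + 4 = 15. Stack: [15]
LOAD_FAST_LOAD_FAST a,a → push 11,11. Stack: [15, 11, 11]
BINARY_OP * → 11 * 11 = 121. Stack: [15, 121]
BINARY_OP + → 15 + 121 = 136. Stack: [136]
STORE_FAST z → z=136. Stack: []
LOAD_FAST z → push 136. Stack: [136]
LOAD_CONST → push 1. Stack: [136, 1]
BINARY_OP << → 136 << 1 = 272. Stack: [272]
LOAD_CONST → push 6. Stack: [272, 6]
BINARY_OP // → 272 // 6 = 45. Stack: [45]
STORE_FAST q → q=45. Stack: []
LOAD_CONST → push 11. Stack: [11]
LOAD_CONST → push 12. Stack: [11, 12]
LOAD_FAST z → push 136. Stack: [11, 12, 136]
BINARY_OP | → 12 | 136 = 140. Stack: [11, 140]
BINARY_OP + → 11 + 140 = 151. Stack: [151]
STORE_FAST y → y=151. Stack: []
LOAD_CONST → push 1. Stack: [1]
LOAD_FAST a → push 11. Stack: [1, 11]
BINARY_OP - → 1 - 11 = -10. Stack: [-10]
LOAD_CONST → push 1. Stack: [-10, 1]
BINARY_OP * → -10 * 1 = -10. Stack: [-10]
STORE_FAST k → k=-10. Stack: []
LOAD_FAST_LOAD_FAST a,a → push 11,11. Stack: [11, 11]
BINARY_OP - → 11 - 11 = 0. Stack: [0]
STORE_FAST w → w=0. Stack: []
LOAD_FAST w → push 0. Stack: [0]
LOAD_CONST → push 11. Stack: [0, 11]
BINARY_OP - → 0 - 11 = -11. Stack: [-11]
RETURN_VALUE → return -11.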